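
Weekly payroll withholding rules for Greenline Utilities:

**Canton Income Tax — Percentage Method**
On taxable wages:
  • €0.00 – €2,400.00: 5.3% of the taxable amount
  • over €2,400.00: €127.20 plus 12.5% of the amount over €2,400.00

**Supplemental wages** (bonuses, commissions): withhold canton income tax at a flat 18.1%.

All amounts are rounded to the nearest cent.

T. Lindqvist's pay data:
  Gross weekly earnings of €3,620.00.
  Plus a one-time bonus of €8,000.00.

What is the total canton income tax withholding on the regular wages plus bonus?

Canton Income Tax: taxable = €3,620.00
  €127.20 + 12.5% × (€3,620.00 − €2,400.00) = €127.20 + 12.5% × €1,220.00 = €279.70
Supplemental (18.1% flat on bonus): 18.1% × €8,000.00 = €1,448.00
Total canton income tax: €279.70 + €1,448.00 = €1,727.70

€1,727.70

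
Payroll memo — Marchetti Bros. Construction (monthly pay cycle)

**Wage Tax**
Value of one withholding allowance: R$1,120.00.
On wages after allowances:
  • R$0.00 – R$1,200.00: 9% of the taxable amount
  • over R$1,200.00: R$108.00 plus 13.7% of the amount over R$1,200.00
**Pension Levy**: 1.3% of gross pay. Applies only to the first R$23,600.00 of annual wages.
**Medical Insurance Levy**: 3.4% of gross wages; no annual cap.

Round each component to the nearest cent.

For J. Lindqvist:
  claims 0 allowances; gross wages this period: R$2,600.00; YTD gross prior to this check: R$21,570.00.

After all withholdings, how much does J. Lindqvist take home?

Wage Tax: taxable = R$2,600.00
  R$108.00 + 13.7% × (R$2,600.00 − R$1,200.00) = R$108.00 + 13.7% × R$1,400.00 = R$299.80
Pension Levy: cap R$23,600.00 − YTD R$21,570.00 = R$2,030.00 subject; 1.3% × R$2,030.00 = R$26.39
Medical Insurance Levy: 3.4% × R$2,600.00 = R$88.40
Total withheld: R$299.80 + R$26.39 + R$88.40 = R$414.59
Net pay: R$2,600.00 − R$414.59 = R$2,185.41

R$2,185.41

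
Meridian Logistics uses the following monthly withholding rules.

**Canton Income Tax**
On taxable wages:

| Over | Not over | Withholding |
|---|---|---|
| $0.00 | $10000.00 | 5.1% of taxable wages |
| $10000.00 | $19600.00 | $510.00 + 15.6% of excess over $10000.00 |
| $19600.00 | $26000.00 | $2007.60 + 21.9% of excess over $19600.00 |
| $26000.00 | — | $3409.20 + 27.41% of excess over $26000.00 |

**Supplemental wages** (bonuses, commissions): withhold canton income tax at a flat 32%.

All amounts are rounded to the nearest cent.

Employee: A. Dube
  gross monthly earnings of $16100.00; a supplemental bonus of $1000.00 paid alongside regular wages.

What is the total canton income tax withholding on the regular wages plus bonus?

$1781.60

Canton Income Tax: taxable = $16100.00
  $510.00 + 15.6% × ($16100.00 − $10000.00) = $510.00 + 15.6% × $6100.00 = $1461.60
Supplemental (32% flat on bonus): 32% × $1000.00 = $320.00
Total canton income tax: $1461.60 + $320.00 = $1781.60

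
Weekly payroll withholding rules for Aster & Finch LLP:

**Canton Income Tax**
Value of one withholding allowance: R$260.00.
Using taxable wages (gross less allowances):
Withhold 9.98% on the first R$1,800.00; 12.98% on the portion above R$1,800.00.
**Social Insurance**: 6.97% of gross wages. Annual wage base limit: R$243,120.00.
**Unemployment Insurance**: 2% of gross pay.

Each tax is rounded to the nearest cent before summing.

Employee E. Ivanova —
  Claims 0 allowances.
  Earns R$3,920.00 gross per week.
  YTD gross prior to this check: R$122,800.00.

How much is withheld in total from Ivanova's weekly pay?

Canton Income Tax: taxable = R$3,920.00
  R$179.64 + 12.98% × (R$3,920.00 − R$1,800.00) = R$179.64 + 12.98% × R$2,120.00 = R$454.82
Social Insurance: 6.97% × R$3,920.00 = R$273.22
Unemployment Insurance: 2% × R$3,920.00 = R$78.40
Total: R$454.82 + R$273.22 + R$78.40 = R$806.44

R$806.44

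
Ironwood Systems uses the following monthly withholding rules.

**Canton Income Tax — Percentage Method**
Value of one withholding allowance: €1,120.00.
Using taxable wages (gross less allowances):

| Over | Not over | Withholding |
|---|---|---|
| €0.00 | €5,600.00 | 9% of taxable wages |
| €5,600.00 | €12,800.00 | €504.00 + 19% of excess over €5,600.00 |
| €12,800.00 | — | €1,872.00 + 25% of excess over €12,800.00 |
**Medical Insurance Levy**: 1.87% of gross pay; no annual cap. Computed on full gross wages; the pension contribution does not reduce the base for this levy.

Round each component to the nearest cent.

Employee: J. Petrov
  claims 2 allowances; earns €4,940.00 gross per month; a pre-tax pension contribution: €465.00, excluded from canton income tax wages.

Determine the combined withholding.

Canton Income Tax: taxable = €4,940.00 − €465.00 − 2×€1,120.00 = €2,235.00
  9% × €2,235.00 = €201.15
Medical Insurance Levy: 1.87% × €4,940.00 = €92.38
Total: €201.15 + €92.38 = €293.53

€293.53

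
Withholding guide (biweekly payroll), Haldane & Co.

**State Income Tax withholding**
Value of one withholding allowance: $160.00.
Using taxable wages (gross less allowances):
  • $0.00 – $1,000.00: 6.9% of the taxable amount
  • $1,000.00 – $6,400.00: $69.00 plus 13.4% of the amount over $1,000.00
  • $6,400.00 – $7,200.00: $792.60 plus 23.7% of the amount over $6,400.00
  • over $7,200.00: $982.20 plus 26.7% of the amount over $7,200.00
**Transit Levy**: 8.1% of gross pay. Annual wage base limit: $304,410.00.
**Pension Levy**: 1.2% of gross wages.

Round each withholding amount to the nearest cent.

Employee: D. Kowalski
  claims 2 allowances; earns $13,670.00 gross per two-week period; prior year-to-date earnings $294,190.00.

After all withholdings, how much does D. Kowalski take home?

State Income Tax: taxable = $13,670.00 − 2×$160.00 = $13,350.00
  $982.20 + 26.7% × ($13,350.00 − $7,200.00) = $982.20 + 26.7% × $6,150.00 = $2,624.25
Transit Levy: cap $304,410.00 − YTD $294,190.00 = $10,220.00 subject; 8.1% × $10,220.00 = $827.82
Pension Levy: 1.2% × $13,670.00 = $164.04
Total withheld: $2,624.25 + $827.82 + $164.04 = $3,616.11
Net pay: $13,670.00 − $3,616.11 = $10,053.89

$10,053.89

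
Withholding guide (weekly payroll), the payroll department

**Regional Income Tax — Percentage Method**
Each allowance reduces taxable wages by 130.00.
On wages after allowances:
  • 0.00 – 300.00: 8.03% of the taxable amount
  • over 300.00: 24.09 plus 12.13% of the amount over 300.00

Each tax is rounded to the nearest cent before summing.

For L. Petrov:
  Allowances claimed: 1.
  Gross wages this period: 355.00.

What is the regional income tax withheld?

Regional Income Tax: taxable = 355.00 − 1×130.00 = 225.00
  8.03% × 225.00 = 18.07

18.07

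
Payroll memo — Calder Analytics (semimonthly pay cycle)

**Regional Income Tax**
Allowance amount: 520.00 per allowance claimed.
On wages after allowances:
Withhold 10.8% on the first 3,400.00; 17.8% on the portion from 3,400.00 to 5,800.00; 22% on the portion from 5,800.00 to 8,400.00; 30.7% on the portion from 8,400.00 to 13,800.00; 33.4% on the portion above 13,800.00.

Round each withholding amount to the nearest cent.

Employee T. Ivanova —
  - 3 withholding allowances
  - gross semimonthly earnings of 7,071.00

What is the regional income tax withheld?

742.96

Regional Income Tax: taxable = 7,071.00 − 3×520.00 = 5,511.00
  367.20 + 17.8% × (5,511.00 − 3,400.00) = 367.20 + 17.8% × 2,111.00 = 742.96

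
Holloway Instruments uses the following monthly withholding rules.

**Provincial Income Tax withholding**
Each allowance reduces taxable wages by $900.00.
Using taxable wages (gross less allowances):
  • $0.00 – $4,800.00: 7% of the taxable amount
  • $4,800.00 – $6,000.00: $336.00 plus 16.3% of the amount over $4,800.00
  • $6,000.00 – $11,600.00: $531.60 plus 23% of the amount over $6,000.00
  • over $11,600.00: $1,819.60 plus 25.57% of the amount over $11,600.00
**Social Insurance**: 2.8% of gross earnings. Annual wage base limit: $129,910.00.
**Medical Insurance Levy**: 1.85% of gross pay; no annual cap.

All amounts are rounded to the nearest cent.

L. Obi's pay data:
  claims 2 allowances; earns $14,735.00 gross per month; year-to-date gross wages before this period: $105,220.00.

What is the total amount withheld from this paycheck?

Provincial Income Tax: taxable = $14,735.00 − 2×$900.00 = $12,935.00
  $1,819.60 + 25.57% × ($12,935.00 − $11,600.00) = $1,819.60 + 25.57% × $1,335.00 = $2,160.96
Social Insurance: 2.8% × $14,735.00 = $412.58
Medical Insurance Levy: 1.85% × $14,735.00 = $272.60
Total: $2,160.96 + $412.58 + $272.60 = $2,846.14

$2,846.14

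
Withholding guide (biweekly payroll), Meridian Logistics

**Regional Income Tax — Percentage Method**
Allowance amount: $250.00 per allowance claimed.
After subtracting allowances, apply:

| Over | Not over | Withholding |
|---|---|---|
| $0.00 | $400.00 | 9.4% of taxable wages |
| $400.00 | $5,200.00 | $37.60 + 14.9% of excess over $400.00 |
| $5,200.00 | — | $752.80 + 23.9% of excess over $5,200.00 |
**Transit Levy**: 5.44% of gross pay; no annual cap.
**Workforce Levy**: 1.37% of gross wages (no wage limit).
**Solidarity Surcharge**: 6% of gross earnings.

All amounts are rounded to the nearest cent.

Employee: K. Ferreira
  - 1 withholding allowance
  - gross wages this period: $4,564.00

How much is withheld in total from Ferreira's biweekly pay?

Regional Income Tax: taxable = $4,564.00 − 1×$250.00 = $4,314.00
  $37.60 + 14.9% × ($4,314.00 − $400.00) = $37.60 + 14.9% × $3,914.00 = $620.79
Transit Levy: 5.44% × $4,564.00 = $248.28
Workforce Levy: 1.37% × $4,564.00 = $62.53
Solidarity Surcharge: 6% × $4,564.00 = $273.84
Total: $620.79 + $248.28 + $62.53 + $273.84 = $1,205.44

$1,205.44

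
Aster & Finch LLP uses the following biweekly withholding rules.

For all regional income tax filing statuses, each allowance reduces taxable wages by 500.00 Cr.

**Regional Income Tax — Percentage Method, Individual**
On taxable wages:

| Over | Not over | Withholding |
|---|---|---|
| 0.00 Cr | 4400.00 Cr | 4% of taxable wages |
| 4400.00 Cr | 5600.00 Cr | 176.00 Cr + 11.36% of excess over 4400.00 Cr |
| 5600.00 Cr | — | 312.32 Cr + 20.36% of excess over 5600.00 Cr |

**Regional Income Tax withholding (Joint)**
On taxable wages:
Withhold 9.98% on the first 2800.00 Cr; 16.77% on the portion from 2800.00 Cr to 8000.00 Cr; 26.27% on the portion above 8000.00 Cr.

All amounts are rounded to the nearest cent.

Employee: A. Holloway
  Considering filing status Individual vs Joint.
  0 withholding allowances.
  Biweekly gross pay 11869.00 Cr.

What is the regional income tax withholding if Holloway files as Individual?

Regional Income Tax (Individual): taxable = 11869.00 Cr
  312.32 Cr + 20.36% × (11869.00 Cr − 5600.00 Cr) = 312.32 Cr + 20.36% × 6269.00 Cr = 1588.69 Cr

1588.69 Cr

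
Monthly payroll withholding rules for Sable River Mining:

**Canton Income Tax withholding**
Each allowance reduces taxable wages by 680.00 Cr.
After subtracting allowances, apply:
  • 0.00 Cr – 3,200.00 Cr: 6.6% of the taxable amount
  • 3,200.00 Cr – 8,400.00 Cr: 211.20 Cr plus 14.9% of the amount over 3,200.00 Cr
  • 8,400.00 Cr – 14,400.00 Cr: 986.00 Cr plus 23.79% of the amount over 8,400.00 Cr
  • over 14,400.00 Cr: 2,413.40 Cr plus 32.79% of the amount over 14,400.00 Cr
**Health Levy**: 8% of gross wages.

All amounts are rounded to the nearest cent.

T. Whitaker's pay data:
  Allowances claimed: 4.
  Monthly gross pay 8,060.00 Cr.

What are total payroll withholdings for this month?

1,174.86 Cr

Canton Income Tax: taxable = 8,060.00 Cr − 4×680.00 Cr = 5,340.00 Cr
  211.20 Cr + 14.9% × (5,340.00 Cr − 3,200.00 Cr) = 211.20 Cr + 14.9% × 2,140.00 Cr = 530.06 Cr
Health Levy: 8% × 8,060.00 Cr = 644.80 Cr
Total: 530.06 Cr + 644.80 Cr = 1,174.86 Cr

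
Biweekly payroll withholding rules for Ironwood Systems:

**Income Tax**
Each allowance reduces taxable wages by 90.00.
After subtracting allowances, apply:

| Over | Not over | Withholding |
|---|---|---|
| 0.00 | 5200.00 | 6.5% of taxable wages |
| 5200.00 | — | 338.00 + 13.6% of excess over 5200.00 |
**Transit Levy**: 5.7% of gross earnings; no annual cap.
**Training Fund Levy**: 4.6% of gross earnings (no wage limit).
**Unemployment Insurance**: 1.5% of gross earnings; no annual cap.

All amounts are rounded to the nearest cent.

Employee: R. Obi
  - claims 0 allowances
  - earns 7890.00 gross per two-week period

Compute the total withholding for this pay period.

Income Tax: taxable = 7890.00
  338.00 + 13.6% × (7890.00 − 5200.00) = 338.00 + 13.6% × 2690.00 = 703.84
Transit Levy: 5.7% × 7890.00 = 449.73
Training Fund Levy: 4.6% × 7890.00 = 362.94
Unemployment Insurance: 1.5% × 7890.00 = 118.35
Total: 703.84 + 449.73 + 362.94 + 118.35 = 1634.86

1634.86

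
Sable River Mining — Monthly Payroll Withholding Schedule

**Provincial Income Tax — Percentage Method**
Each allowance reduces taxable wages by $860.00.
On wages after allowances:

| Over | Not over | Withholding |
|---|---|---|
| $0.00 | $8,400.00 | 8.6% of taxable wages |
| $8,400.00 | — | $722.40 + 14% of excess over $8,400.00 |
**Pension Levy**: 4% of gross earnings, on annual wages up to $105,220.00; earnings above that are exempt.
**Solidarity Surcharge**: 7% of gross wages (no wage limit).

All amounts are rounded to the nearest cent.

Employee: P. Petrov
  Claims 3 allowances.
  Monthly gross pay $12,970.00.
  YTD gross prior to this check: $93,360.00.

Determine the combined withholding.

Provincial Income Tax: taxable = $12,970.00 − 3×$860.00 = $10,390.00
  $722.40 + 14% × ($10,390.00 − $8,400.00) = $722.40 + 14% × $1,990.00 = $1,001.00
Pension Levy: cap $105,220.00 − YTD $93,360.00 = $11,860.00 subject; 4% × $11,860.00 = $474.40
Solidarity Surcharge: 7% × $12,970.00 = $907.90
Total: $1,001.00 + $474.40 + $907.90 = $2,383.30

$2,383.30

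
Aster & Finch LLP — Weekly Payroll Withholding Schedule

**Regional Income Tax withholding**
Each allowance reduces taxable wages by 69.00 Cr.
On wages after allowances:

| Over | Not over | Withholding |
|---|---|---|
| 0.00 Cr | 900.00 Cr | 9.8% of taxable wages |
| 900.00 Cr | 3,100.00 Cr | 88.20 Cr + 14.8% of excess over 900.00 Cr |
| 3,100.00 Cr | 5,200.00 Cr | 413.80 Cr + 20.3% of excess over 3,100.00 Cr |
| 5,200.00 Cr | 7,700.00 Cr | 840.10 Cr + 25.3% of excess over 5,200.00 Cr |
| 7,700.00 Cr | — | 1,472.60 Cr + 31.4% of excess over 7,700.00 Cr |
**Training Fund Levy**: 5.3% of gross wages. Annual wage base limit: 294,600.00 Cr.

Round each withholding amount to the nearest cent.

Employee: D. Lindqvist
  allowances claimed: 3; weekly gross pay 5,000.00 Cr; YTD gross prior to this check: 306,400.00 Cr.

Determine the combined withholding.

Regional Income Tax: taxable = 5,000.00 Cr − 3×69.00 Cr = 4,793.00 Cr
  413.80 Cr + 20.3% × (4,793.00 Cr − 3,100.00 Cr) = 413.80 Cr + 20.3% × 1,693.00 Cr = 757.48 Cr
Training Fund Levy: YTD 306,400.00 Cr ≥ cap 294,600.00 Cr → 0.00 Cr
Total: 757.48 Cr + 0.00 Cr = 757.48 Cr

757.48 Cr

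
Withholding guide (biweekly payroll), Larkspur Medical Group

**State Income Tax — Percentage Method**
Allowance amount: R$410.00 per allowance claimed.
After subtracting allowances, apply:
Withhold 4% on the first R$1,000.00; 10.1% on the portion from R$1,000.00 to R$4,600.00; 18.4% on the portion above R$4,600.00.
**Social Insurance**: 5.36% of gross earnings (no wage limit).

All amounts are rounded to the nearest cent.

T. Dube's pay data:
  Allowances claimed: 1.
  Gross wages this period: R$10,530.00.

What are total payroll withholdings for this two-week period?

R$1,983.69

State Income Tax: taxable = R$10,530.00 − 1×R$410.00 = R$10,120.00
  R$403.60 + 18.4% × (R$10,120.00 − R$4,600.00) = R$403.60 + 18.4% × R$5,520.00 = R$1,419.28
Social Insurance: 5.36% × R$10,530.00 = R$564.41
Total: R$1,419.28 + R$564.41 = R$1,983.69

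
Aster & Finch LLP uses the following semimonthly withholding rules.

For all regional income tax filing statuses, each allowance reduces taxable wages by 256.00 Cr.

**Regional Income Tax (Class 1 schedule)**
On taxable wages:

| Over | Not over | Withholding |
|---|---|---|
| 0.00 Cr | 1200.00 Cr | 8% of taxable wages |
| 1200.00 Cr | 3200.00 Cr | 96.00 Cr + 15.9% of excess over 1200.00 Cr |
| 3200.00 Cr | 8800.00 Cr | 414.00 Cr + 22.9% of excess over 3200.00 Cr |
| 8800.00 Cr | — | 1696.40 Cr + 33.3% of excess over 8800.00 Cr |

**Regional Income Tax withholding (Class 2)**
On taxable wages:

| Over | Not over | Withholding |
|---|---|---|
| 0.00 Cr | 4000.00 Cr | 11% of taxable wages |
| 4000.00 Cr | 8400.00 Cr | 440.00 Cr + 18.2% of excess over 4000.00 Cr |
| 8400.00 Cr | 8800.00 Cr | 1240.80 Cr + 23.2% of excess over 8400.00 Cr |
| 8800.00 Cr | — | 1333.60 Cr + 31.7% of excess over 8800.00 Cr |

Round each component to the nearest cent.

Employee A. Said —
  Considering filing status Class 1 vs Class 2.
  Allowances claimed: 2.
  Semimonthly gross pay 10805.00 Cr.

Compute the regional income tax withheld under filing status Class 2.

1806.88 Cr

Regional Income Tax (Class 2): taxable = 10805.00 Cr − 2×256.00 Cr = 10293.00 Cr
  1333.60 Cr + 31.7% × (10293.00 Cr − 8800.00 Cr) = 1333.60 Cr + 31.7% × 1493.00 Cr = 1806.88 Cr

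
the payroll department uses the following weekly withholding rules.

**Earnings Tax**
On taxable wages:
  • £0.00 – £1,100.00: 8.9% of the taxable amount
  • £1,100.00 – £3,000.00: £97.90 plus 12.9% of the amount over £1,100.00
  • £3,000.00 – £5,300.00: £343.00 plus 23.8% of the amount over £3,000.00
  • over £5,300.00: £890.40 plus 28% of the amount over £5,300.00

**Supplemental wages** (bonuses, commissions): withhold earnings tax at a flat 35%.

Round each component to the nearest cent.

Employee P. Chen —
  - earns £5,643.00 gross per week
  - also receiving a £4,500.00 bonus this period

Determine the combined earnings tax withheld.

Earnings Tax: taxable = £5,643.00
  £890.40 + 28% × (£5,643.00 − £5,300.00) = £890.40 + 28% × £343.00 = £986.44
Supplemental (35% flat on bonus): 35% × £4,500.00 = £1,575.00
Total earnings tax: £986.44 + £1,575.00 = £2,561.44

£2,561.44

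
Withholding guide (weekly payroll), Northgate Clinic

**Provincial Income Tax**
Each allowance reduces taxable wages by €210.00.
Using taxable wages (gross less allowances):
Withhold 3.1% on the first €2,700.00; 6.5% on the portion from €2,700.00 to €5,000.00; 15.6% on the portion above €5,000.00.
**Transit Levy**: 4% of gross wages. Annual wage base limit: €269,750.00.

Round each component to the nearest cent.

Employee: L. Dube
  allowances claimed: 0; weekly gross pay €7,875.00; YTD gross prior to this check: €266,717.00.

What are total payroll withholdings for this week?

€803.02

Provincial Income Tax: taxable = €7,875.00
  €233.20 + 15.6% × (€7,875.00 − €5,000.00) = €233.20 + 15.6% × €2,875.00 = €681.70
Transit Levy: cap €269,750.00 − YTD €266,717.00 = €3,033.00 subject; 4% × €3,033.00 = €121.32
Total: €681.70 + €121.32 = €803.02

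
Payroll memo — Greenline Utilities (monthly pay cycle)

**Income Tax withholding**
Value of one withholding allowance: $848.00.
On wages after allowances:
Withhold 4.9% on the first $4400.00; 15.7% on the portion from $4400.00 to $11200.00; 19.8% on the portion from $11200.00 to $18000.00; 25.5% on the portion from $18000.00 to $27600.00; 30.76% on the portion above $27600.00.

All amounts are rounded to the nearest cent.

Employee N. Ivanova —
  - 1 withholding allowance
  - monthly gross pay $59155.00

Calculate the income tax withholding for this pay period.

Income Tax: taxable = $59155.00 − 1×$848.00 = $58307.00
  $5077.60 + 30.76% × ($58307.00 − $27600.00) = $5077.60 + 30.76% × $30707.00 = $14523.07

$14523.07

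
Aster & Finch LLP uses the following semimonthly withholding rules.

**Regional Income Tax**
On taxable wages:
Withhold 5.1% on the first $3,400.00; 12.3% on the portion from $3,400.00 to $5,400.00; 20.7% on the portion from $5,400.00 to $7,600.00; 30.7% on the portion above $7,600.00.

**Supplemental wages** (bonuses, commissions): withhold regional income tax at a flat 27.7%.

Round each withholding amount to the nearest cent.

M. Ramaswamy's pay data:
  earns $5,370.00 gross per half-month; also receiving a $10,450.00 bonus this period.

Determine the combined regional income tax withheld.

Regional Income Tax: taxable = $5,370.00
  $173.40 + 12.3% × ($5,370.00 − $3,400.00) = $173.40 + 12.3% × $1,970.00 = $415.71
Supplemental (27.7% flat on bonus): 27.7% × $10,450.00 = $2,894.65
Total regional income tax: $415.71 + $2,894.65 = $3,310.36

$3,310.36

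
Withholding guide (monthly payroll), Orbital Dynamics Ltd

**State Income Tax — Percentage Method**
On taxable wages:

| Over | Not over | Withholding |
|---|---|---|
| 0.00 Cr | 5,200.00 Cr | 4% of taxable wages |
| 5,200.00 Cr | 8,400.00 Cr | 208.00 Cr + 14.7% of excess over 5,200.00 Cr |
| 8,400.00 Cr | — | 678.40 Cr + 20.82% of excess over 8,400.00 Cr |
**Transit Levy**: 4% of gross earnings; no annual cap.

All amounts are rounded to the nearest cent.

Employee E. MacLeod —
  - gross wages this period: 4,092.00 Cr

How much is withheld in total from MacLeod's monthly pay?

State Income Tax: taxable = 4,092.00 Cr
  4% × 4,092.00 Cr = 163.68 Cr
Transit Levy: 4% × 4,092.00 Cr = 163.68 Cr
Total: 163.68 Cr + 163.68 Cr = 327.36 Cr

327.36 Cr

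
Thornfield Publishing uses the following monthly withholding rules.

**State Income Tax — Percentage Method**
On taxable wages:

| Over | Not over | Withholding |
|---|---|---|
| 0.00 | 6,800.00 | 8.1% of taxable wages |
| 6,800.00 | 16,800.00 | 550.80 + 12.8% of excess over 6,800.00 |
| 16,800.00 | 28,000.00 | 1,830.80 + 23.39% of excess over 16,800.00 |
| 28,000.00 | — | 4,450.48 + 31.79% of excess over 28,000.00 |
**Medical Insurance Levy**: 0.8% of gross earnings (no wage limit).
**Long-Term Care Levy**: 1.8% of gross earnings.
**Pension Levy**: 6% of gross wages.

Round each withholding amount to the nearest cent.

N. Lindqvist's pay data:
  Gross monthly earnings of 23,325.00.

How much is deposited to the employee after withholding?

17,962.05

State Income Tax: taxable = 23,325.00
  1,830.80 + 23.39% × (23,325.00 − 16,800.00) = 1,830.80 + 23.39% × 6,525.00 = 3,357.00
Medical Insurance Levy: 0.8% × 23,325.00 = 186.60
Long-Term Care Levy: 1.8% × 23,325.00 = 419.85
Pension Levy: 6% × 23,325.00 = 1,399.50
Total withheld: 3,357.00 + 186.60 + 419.85 + 1,399.50 = 5,362.95
Net pay: 23,325.00 − 5,362.95 = 17,962.05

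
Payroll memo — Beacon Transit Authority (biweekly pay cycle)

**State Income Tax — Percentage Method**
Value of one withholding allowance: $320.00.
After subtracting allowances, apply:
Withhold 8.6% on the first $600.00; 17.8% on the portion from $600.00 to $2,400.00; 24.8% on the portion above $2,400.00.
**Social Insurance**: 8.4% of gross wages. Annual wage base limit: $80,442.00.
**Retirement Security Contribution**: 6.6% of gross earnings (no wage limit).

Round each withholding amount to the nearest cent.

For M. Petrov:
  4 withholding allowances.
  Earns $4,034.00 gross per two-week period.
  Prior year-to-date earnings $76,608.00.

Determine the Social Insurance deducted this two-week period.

Social Insurance: cap $80,442.00 − YTD $76,608.00 = $3,834.00 subject; 8.4% × $3,834.00 = $322.06

$322.06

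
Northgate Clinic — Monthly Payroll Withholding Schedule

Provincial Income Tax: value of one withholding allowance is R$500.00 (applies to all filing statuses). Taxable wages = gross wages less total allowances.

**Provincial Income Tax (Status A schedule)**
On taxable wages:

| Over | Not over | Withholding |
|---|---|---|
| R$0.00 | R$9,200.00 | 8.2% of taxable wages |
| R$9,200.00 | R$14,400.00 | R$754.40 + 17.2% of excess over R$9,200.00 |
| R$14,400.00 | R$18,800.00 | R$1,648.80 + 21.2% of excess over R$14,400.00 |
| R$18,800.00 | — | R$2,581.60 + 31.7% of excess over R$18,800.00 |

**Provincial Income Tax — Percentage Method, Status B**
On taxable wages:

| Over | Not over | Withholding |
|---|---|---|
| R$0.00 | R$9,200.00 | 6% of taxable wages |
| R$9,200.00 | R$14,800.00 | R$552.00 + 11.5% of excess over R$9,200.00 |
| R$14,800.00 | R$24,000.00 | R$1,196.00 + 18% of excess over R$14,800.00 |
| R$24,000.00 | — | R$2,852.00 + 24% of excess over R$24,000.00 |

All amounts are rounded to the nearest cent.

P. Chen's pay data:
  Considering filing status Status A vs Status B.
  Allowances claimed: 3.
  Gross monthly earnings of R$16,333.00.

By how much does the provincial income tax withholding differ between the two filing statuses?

Provincial Income Tax (Status A): taxable = R$16,333.00 − 3×R$500.00 = R$14,833.00
  R$1,648.80 + 21.2% × (R$14,833.00 − R$14,400.00) = R$1,648.80 + 21.2% × R$433.00 = R$1,740.60
Provincial Income Tax (Status B): taxable = R$16,333.00 − 3×R$500.00 = R$14,833.00
  R$1,196.00 + 18% × (R$14,833.00 − R$14,800.00) = R$1,196.00 + 18% × R$33.00 = R$1,201.94
Difference: |R$1,740.60 − R$1,201.94| = R$538.66 (higher under Status A)

R$538.66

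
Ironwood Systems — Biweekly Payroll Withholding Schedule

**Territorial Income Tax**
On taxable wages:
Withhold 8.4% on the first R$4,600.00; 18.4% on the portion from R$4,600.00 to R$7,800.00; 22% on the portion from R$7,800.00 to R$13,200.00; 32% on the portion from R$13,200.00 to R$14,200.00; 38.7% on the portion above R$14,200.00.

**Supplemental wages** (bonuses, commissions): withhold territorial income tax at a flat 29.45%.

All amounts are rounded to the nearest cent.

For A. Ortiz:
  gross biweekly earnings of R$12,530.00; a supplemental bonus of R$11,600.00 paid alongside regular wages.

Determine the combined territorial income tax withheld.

R$5,432.00

Territorial Income Tax: taxable = R$12,530.00
  R$975.20 + 22% × (R$12,530.00 − R$7,800.00) = R$975.20 + 22% × R$4,730.00 = R$2,015.80
Supplemental (29.45% flat on bonus): 29.45% × R$11,600.00 = R$3,416.20
Total territorial income tax: R$2,015.80 + R$3,416.20 = R$5,432.00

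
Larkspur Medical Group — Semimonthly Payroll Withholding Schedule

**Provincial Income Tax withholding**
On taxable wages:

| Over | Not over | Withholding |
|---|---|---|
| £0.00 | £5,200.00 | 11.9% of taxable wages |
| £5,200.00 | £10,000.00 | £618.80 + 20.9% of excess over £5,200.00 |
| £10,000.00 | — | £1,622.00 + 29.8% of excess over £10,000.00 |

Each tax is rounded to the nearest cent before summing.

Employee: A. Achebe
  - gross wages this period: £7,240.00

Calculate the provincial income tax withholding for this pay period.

£1,045.16

Provincial Income Tax: taxable = £7,240.00
  £618.80 + 20.9% × (£7,240.00 − £5,200.00) = £618.80 + 20.9% × £2,040.00 = £1,045.16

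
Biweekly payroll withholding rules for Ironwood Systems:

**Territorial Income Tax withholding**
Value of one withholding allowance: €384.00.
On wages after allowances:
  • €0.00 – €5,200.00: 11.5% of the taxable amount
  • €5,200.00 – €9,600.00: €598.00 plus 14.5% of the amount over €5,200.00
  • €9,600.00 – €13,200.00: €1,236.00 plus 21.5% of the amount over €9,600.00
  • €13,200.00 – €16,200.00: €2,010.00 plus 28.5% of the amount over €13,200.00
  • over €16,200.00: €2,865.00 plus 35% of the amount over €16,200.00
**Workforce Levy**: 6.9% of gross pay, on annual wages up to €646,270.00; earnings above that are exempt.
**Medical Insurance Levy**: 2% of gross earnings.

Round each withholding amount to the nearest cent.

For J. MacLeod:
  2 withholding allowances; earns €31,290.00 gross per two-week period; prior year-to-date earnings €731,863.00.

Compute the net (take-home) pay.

Territorial Income Tax: taxable = €31,290.00 − 2×€384.00 = €30,522.00
  €2,865.00 + 35% × (€30,522.00 − €16,200.00) = €2,865.00 + 35% × €14,322.00 = €7,877.70
Workforce Levy: YTD €731,863.00 ≥ cap €646,270.00 → €0.00
Medical Insurance Levy: 2% × €31,290.00 = €625.80
Total withheld: €7,877.70 + €0.00 + €625.80 = €8,503.50
Net pay: €31,290.00 − €8,503.50 = €22,786.50

€22,786.50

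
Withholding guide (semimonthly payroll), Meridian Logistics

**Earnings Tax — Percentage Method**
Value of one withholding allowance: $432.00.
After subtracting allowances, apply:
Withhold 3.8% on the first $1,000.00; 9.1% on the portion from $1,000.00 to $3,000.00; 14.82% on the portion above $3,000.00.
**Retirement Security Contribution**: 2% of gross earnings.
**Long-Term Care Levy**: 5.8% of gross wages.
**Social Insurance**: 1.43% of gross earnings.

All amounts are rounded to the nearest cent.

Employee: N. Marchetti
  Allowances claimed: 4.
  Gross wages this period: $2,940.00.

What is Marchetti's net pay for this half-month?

Earnings Tax: taxable = $2,940.00 − 4×$432.00 = $1,212.00
  $38.00 + 9.1% × ($1,212.00 − $1,000.00) = $38.00 + 9.1% × $212.00 = $57.29
Retirement Security Contribution: 2% × $2,940.00 = $58.80
Long-Term Care Levy: 5.8% × $2,940.00 = $170.52
Social Insurance: 1.43% × $2,940.00 = $42.04
Total withheld: $57.29 + $58.80 + $170.52 + $42.04 = $328.65
Net pay: $2,940.00 − $328.65 = $2,611.35

$2,611.35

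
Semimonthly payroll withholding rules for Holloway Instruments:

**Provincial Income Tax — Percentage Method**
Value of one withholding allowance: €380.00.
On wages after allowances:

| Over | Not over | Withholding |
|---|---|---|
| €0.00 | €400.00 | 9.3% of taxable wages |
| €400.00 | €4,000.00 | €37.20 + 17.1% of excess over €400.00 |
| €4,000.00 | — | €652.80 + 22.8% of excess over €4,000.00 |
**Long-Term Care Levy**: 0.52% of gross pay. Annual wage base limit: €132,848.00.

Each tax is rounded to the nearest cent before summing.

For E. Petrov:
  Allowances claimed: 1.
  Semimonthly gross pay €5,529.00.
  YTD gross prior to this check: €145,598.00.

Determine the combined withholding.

Provincial Income Tax: taxable = €5,529.00 − 1×€380.00 = €5,149.00
  €652.80 + 22.8% × (€5,149.00 − €4,000.00) = €652.80 + 22.8% × €1,149.00 = €914.77
Long-Term Care Levy: YTD €145,598.00 ≥ cap €132,848.00 → €0.00
Total: €914.77 + €0.00 = €914.77

€914.77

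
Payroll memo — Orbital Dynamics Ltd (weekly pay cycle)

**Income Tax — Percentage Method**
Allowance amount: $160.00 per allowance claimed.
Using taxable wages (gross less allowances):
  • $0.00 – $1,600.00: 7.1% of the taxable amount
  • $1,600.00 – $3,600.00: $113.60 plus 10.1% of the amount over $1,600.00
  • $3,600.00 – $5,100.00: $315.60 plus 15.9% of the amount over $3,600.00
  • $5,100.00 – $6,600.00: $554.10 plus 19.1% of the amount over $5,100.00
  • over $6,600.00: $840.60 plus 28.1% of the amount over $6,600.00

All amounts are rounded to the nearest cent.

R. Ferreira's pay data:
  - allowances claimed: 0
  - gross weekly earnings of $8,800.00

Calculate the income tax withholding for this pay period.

$1,458.80

Income Tax: taxable = $8,800.00
  $840.60 + 28.1% × ($8,800.00 − $6,600.00) = $840.60 + 28.1% × $2,200.00 = $1,458.80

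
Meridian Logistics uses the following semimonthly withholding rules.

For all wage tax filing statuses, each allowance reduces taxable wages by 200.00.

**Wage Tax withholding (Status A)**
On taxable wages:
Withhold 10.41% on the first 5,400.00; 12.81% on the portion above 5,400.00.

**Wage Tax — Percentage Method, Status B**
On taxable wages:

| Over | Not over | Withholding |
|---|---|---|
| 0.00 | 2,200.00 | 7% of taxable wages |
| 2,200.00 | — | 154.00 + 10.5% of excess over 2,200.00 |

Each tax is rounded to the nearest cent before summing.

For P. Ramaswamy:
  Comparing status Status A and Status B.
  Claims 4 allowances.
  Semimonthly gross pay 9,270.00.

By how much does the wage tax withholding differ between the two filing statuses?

143.06

Wage Tax (Status A): taxable = 9,270.00 − 4×200.00 = 8,470.00
  562.14 + 12.81% × (8,470.00 − 5,400.00) = 562.14 + 12.81% × 3,070.00 = 955.41
Wage Tax (Status B): taxable = 9,270.00 − 4×200.00 = 8,470.00
  154.00 + 10.5% × (8,470.00 − 2,200.00) = 154.00 + 10.5% × 6,270.00 = 812.35
Difference: |955.41 − 812.35| = 143.06 (higher under Status A)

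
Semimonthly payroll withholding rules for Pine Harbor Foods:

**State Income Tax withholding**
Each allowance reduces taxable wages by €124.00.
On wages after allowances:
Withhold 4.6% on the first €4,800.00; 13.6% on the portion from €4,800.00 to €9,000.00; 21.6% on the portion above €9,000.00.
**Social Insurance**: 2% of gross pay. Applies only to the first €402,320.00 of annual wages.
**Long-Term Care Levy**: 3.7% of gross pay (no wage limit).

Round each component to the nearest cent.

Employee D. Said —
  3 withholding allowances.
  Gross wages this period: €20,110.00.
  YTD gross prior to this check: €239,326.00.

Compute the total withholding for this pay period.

€4,257.68

State Income Tax: taxable = €20,110.00 − 3×€124.00 = €19,738.00
  €792.00 + 21.6% × (€19,738.00 − €9,000.00) = €792.00 + 21.6% × €10,738.00 = €3,111.41
Social Insurance: 2% × €20,110.00 = €402.20
Long-Term Care Levy: 3.7% × €20,110.00 = €744.07
Total: €3,111.41 + €402.20 + €744.07 = €4,257.68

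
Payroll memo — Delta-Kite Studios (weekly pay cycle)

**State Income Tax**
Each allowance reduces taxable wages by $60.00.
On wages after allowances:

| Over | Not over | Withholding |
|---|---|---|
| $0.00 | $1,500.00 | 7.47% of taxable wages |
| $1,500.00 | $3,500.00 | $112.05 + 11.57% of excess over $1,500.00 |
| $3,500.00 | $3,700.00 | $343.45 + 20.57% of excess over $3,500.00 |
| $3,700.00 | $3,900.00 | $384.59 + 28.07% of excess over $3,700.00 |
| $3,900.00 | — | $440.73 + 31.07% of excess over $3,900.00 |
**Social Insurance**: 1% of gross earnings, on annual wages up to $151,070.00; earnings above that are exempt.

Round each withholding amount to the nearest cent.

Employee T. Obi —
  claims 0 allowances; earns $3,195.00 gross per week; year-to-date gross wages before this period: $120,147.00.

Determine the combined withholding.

$340.11

State Income Tax: taxable = $3,195.00
  $112.05 + 11.57% × ($3,195.00 − $1,500.00) = $112.05 + 11.57% × $1,695.00 = $308.16
Social Insurance: 1% × $3,195.00 = $31.95
Total: $308.16 + $31.95 = $340.11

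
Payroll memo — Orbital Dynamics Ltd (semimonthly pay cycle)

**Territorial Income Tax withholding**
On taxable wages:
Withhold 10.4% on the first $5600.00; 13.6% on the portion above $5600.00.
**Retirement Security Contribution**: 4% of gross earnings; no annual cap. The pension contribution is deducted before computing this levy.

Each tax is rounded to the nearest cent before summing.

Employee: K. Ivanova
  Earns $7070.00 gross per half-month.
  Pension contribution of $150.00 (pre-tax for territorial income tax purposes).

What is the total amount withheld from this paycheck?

$1038.72

Territorial Income Tax: taxable = $7070.00 − $150.00 = $6920.00
  $582.40 + 13.6% × ($6920.00 − $5600.00) = $582.40 + 13.6% × $1320.00 = $761.92
Retirement Security Contribution: 4% × $6920.00 = $276.80
Total: $761.92 + $276.80 = $1038.72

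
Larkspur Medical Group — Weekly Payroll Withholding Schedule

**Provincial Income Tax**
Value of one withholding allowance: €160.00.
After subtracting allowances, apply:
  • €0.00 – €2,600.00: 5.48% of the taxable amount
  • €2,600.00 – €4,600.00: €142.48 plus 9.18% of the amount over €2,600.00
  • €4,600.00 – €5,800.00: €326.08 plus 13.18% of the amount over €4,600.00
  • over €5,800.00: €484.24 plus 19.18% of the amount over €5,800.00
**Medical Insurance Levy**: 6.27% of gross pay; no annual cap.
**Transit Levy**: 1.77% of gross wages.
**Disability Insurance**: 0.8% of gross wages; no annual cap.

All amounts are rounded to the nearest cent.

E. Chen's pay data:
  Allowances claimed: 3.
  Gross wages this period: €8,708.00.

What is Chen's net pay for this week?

Provincial Income Tax: taxable = €8,708.00 − 3×€160.00 = €8,228.00
  €484.24 + 19.18% × (€8,228.00 − €5,800.00) = €484.24 + 19.18% × €2,428.00 = €949.93
Medical Insurance Levy: 6.27% × €8,708.00 = €545.99
Transit Levy: 1.77% × €8,708.00 = €154.13
Disability Insurance: 0.8% × €8,708.00 = €69.66
Total withheld: €949.93 + €545.99 + €154.13 + €69.66 = €1,719.71
Net pay: €8,708.00 − €1,719.71 = €6,988.29

€6,988.29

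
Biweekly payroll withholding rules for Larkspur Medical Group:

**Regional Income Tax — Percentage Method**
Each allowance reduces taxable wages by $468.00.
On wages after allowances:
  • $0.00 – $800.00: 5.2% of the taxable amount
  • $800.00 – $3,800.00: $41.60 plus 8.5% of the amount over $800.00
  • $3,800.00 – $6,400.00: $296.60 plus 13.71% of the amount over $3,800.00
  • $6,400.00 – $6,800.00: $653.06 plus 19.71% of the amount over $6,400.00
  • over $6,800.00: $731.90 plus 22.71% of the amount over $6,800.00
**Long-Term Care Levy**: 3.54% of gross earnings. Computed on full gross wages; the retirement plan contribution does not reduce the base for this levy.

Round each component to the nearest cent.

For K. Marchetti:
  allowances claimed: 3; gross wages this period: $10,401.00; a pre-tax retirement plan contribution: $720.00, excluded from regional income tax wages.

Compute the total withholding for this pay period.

$1,435.53

Regional Income Tax: taxable = $10,401.00 − $720.00 − 3×$468.00 = $8,277.00
  $731.90 + 22.71% × ($8,277.00 − $6,800.00) = $731.90 + 22.71% × $1,477.00 = $1,067.33
Long-Term Care Levy: 3.54% × $10,401.00 = $368.20
Total: $1,067.33 + $368.20 = $1,435.53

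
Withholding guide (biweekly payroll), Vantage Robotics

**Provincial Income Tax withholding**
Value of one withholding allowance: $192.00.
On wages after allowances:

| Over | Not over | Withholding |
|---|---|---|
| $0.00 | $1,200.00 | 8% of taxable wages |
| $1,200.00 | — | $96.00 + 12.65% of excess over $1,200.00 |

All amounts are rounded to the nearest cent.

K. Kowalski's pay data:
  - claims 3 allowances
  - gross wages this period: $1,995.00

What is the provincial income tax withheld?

Provincial Income Tax: taxable = $1,995.00 − 3×$192.00 = $1,419.00
  $96.00 + 12.65% × ($1,419.00 − $1,200.00) = $96.00 + 12.65% × $219.00 = $123.70

$123.70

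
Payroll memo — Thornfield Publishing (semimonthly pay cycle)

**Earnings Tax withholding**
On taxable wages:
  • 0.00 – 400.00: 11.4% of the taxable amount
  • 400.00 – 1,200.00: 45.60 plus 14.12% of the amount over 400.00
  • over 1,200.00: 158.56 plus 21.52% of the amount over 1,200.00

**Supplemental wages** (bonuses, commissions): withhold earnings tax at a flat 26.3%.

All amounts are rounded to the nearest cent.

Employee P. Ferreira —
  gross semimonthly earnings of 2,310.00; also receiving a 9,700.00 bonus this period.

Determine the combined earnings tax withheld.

Earnings Tax: taxable = 2,310.00
  158.56 + 21.52% × (2,310.00 − 1,200.00) = 158.56 + 21.52% × 1,110.00 = 397.43
Supplemental (26.3% flat on bonus): 26.3% × 9,700.00 = 2,551.10
Total earnings tax: 397.43 + 2,551.10 = 2,948.53

2,948.53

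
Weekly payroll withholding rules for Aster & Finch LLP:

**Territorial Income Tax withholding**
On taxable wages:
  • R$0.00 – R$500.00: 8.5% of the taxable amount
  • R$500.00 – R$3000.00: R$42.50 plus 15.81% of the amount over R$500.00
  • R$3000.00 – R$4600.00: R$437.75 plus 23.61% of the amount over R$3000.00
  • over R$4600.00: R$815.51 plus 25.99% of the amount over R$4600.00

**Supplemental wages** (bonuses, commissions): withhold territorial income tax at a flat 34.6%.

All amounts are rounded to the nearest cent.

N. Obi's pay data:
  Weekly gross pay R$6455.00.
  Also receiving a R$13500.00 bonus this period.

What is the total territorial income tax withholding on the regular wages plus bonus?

Territorial Income Tax: taxable = R$6455.00
  R$815.51 + 25.99% × (R$6455.00 − R$4600.00) = R$815.51 + 25.99% × R$1855.00 = R$1297.62
Supplemental (34.6% flat on bonus): 34.6% × R$13500.00 = R$4671.00
Total territorial income tax: R$1297.62 + R$4671.00 = R$5968.62

R$5968.62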